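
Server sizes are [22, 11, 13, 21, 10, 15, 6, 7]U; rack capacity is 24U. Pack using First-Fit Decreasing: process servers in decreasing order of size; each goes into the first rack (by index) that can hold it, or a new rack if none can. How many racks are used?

Sorted descending: 22, 21, 15, 13, 11, 10, 7, 6.
Put 22U in rack 1; 2U remain.
Put 21U in rack 2; 3U remain.
Put 15U in rack 3; 9U remain.
Put 13U in rack 4; 11U remain.
Put 11U in rack 4; 0U remain.
Put 10U in rack 5; 14U remain.
Put 7U in rack 3; 2U remain.
Put 6U in rack 5; 8U remain.
Final racks: [22] [21] [15,7] [13,11] [10,6].

5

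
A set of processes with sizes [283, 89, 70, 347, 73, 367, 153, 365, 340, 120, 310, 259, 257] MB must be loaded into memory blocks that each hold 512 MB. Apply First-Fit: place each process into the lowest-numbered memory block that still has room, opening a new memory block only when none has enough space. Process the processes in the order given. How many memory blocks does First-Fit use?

8

Put 283 MB in memory block 1; 229 MB remain.
Put 89 MB in memory block 1; 140 MB remain.
Put 70 MB in memory block 1; 70 MB remain.
Put 347 MB in memory block 2; 165 MB remain.
Put 73 MB in memory block 2; 92 MB remain.
Put 367 MB in memory block 3; 145 MB remain.
Put 153 MB in memory block 4; 359 MB remain.
Put 365 MB in memory block 5; 147 MB remain.
Put 340 MB in memory block 4; 19 MB remain.
Put 120 MB in memory block 3; 25 MB remain.
Put 310 MB in memory block 6; 202 MB remain.
Put 259 MB in memory block 7; 253 MB remain.
Put 257 MB in memory block 8; 255 MB remain.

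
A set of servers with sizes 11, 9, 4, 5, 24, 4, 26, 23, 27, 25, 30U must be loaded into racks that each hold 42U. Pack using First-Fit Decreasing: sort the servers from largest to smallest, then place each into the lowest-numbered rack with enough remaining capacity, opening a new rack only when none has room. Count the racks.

6 racks

Sorted descending: 30, 27, 26, 25, 24, 23, 11, 9, 5, 4, 4.
Put 30U in rack 1; 12U remain.
Put 27U in rack 2; 15U remain.
Put 26U in rack 3; 16U remain.
Put 25U in rack 4; 17U remain.
Put 24U in rack 5; 18U remain.
Put 23U in rack 6; 19U remain.
Put 11U in rack 1; 1U remain.
Put 9U in rack 2; 6U remain.
Put 5U in rack 2; 1U remain.
Put 4U in rack 3; 12U remain.
Put 4U in rack 3; 8U remain.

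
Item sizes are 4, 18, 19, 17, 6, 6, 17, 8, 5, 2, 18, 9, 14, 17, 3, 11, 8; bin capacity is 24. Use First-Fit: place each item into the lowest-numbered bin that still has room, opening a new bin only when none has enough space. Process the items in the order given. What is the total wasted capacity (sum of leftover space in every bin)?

bin 1: place 4, 20 left
bin 1: place 18, 2 left
bin 2: place 19, 5 left
bin 3: place 17, 7 left
bin 3: place 6, 1 left
bin 4: place 6, 18 left
bin 4: place 17, 1 left
bin 5: place 8, 16 left
bin 2: place 5, 0 left
bin 1: place 2, 0 left
bin 6: place 18, 6 left
bin 5: place 9, 7 left
bin 7: place 14, 10 left
bin 8: place 17, 7 left
bin 5: place 3, 4 left
bin 9: place 11, 13 left
bin 7: place 8, 2 left
9 bins × 24 = 216; used 182; unused 34.

34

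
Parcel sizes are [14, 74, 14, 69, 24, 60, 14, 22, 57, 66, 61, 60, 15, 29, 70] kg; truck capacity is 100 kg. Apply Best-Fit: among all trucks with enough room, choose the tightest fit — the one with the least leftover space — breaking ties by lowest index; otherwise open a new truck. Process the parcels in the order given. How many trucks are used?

8

Put 14 kg in truck 1; 86 kg remain.
Put 74 kg in truck 1; 12 kg remain.
Put 14 kg in truck 2; 86 kg remain.
Put 69 kg in truck 2; 17 kg remain.
Put 24 kg in truck 3; 76 kg remain.
Put 60 kg in truck 3; 16 kg remain.
Put 14 kg in truck 3; 2 kg remain.
Put 22 kg in truck 4; 78 kg remain.
Put 57 kg in truck 4; 21 kg remain.
Put 66 kg in truck 5; 34 kg remain.
Put 61 kg in truck 6; 39 kg remain.
Put 60 kg in truck 7; 40 kg remain.
Put 15 kg in truck 2; 2 kg remain.
Put 29 kg in truck 5; 5 kg remain.
Put 70 kg in truck 8; 30 kg remain.
Final trucks: [14,74] [14,69,15] [24,60,14] [22,57] [66,29] [61] [60] [70].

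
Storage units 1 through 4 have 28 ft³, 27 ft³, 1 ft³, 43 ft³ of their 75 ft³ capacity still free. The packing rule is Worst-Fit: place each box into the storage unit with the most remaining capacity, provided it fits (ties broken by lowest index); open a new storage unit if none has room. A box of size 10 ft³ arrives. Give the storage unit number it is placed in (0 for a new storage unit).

4

Storage units with room: storage unit 1 (28 ft³), storage unit 2 (27 ft³), storage unit 4 (43 ft³).
Most room is storage unit 4 with 43 ft³ free.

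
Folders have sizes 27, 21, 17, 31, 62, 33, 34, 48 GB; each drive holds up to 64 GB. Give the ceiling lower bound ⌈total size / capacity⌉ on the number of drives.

Total size = 27 + 21 + 17 + 31 + 62 + 33 + 34 + 48 = 273 GB.
⌈273 / 64⌉ = 5.

5 drives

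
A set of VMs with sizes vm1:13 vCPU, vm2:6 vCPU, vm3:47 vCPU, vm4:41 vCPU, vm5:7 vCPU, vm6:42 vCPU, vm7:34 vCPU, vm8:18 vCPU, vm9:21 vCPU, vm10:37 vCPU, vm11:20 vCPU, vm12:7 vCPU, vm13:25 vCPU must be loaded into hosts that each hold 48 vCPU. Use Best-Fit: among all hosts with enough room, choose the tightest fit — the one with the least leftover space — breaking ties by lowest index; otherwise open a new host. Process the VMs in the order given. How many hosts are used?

host 1: place vm1 (13 vCPU), 35 vCPU left
host 1: place vm2 (6 vCPU), 29 vCPU left
host 2: place vm3 (47 vCPU), 1 vCPU left
host 3: place vm4 (41 vCPU), 7 vCPU left
host 3: place vm5 (7 vCPU), 0 vCPU left
host 4: place vm6 (42 vCPU), 6 vCPU left
host 5: place vm7 (34 vCPU), 14 vCPU left
host 1: place vm8 (18 vCPU), 11 vCPU left
host 6: place vm9 (21 vCPU), 27 vCPU left
host 7: place vm10 (37 vCPU), 11 vCPU left
host 6: place vm11 (20 vCPU), 7 vCPU left
host 6: place vm12 (7 vCPU), 0 vCPU left
host 8: place vm13 (25 vCPU), 23 vCPU left

8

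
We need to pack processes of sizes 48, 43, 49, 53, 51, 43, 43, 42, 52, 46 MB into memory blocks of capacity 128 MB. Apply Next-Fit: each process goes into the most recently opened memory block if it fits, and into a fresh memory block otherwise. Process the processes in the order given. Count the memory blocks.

5 memory blocks

memory block 1: place 48 MB, 80 MB left
memory block 1: place 43 MB, 37 MB left
memory block 2: place 49 MB, 79 MB left
memory block 2: place 53 MB, 26 MB left
memory block 3: place 51 MB, 77 MB left
memory block 3: place 43 MB, 34 MB left
memory block 4: place 43 MB, 85 MB left
memory block 4: place 42 MB, 43 MB left
memory block 5: place 52 MB, 76 MB left
memory block 5: place 46 MB, 30 MB left
Final memory blocks: [48,43] [49,53] [51,43] [43,42] [52,46].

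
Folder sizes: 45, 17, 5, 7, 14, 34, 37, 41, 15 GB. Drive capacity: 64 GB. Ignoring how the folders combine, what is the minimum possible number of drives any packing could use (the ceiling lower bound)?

Total size = 45 + 17 + 5 + 7 + 14 + 34 + 37 + 41 + 15 = 215 GB.
⌈215 / 64⌉ = 4.

4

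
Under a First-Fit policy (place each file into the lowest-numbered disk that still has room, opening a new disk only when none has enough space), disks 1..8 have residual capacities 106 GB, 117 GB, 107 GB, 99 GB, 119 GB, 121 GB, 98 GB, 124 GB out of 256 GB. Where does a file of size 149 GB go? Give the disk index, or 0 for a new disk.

No disk has ≥ 149 GB free, so a new disk is opened.

0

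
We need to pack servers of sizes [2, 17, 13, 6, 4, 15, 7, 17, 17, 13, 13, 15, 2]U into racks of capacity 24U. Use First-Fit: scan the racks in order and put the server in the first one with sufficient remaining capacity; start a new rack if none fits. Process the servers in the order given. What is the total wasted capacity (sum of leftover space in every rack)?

2U → rack 1 (remaining 22U)
17U → rack 1 (remaining 5U)
13U → rack 2 (remaining 11U)
6U → rack 2 (remaining 5U)
4U → rack 1 (remaining 1U)
15U → rack 3 (remaining 9U)
7U → rack 3 (remaining 2U)
17U → rack 4 (remaining 7U)
17U → rack 5 (remaining 7U)
13U → rack 6 (remaining 11U)
13U → rack 7 (remaining 11U)
15U → rack 8 (remaining 9U)
2U → rack 2 (remaining 3U)
8 racks × 24U = 192U; used 141U; unused 51U.

51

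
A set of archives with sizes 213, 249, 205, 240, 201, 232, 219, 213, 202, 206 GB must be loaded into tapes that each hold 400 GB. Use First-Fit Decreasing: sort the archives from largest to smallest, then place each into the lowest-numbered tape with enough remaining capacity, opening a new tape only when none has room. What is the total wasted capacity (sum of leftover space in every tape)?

Sorted descending: 249, 240, 232, 219, 213, 213, 206, 205, 202, 201.
249 GB → tape 1 (remaining 151 GB)
240 GB → tape 2 (remaining 160 GB)
232 GB → tape 3 (remaining 168 GB)
219 GB → tape 4 (remaining 181 GB)
213 GB → tape 5 (remaining 187 GB)
213 GB → tape 6 (remaining 187 GB)
206 GB → tape 7 (remaining 194 GB)
205 GB → tape 8 (remaining 195 GB)
202 GB → tape 9 (remaining 198 GB)
201 GB → tape 10 (remaining 199 GB)
10 tapes × 400 GB = 4000 GB; used 2180 GB; unused 1820 GB.

1820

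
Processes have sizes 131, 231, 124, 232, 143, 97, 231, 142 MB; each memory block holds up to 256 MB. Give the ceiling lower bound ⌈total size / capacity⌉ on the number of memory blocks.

6 memory blocks

Total size = 131 + 231 + 124 + 232 + 143 + 97 + 231 + 142 = 1331 MB.
⌈1331 / 256⌉ = 6.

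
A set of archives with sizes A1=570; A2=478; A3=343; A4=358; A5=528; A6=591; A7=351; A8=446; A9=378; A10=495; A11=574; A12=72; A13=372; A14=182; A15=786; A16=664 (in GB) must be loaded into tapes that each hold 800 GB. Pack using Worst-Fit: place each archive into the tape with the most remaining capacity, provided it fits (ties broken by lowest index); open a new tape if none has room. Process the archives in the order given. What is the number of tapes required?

A1 (570 GB) → tape 1 (remaining 230 GB)
A2 (478 GB) → tape 2 (remaining 322 GB)
A3 (343 GB) → tape 3 (remaining 457 GB)
A4 (358 GB) → tape 3 (remaining 99 GB)
A5 (528 GB) → tape 4 (remaining 272 GB)
A6 (591 GB) → tape 5 (remaining 209 GB)
A7 (351 GB) → tape 6 (remaining 449 GB)
A8 (446 GB) → tape 6 (remaining 3 GB)
A9 (378 GB) → tape 7 (remaining 422 GB)
A10 (495 GB) → tape 8 (remaining 305 GB)
A11 (574 GB) → tape 9 (remaining 226 GB)
A12 (72 GB) → tape 7 (remaining 350 GB)
A13 (372 GB) → tape 10 (remaining 428 GB)
A14 (182 GB) → tape 10 (remaining 246 GB)
A15 (786 GB) → tape 11 (remaining 14 GB)
A16 (664 GB) → tape 12 (remaining 136 GB)
Final tapes: [570] [478] [343,358] [528] [591] [351,446] [378,72] [495] [574] [372,182] [786] [664].

12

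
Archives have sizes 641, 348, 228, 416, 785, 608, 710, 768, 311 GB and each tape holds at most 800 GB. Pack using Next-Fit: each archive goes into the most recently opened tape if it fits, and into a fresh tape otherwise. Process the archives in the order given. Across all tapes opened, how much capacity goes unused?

1585

Put 641 GB in tape 1; 159 GB remain.
Put 348 GB in tape 2; 452 GB remain.
Put 228 GB in tape 2; 224 GB remain.
Put 416 GB in tape 3; 384 GB remain.
Put 785 GB in tape 4; 15 GB remain.
Put 608 GB in tape 5; 192 GB remain.
Put 710 GB in tape 6; 90 GB remain.
Put 768 GB in tape 7; 32 GB remain.
Put 311 GB in tape 8; 489 GB remain.
8 tapes × 800 GB = 6400 GB; used 4815 GB; unused 1585 GB.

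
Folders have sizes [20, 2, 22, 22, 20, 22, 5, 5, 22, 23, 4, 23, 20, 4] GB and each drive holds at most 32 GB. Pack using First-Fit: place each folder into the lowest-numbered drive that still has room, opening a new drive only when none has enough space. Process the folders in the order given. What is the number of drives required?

9 drives

20 GB → drive 1 (remaining 12 GB)
2 GB → drive 1 (remaining 10 GB)
22 GB → drive 2 (remaining 10 GB)
22 GB → drive 3 (remaining 10 GB)
20 GB → drive 4 (remaining 12 GB)
22 GB → drive 5 (remaining 10 GB)
5 GB → drive 1 (remaining 5 GB)
5 GB → drive 1 (remaining 0 GB)
22 GB → drive 6 (remaining 10 GB)
23 GB → drive 7 (remaining 9 GB)
4 GB → drive 2 (remaining 6 GB)
23 GB → drive 8 (remaining 9 GB)
20 GB → drive 9 (remaining 12 GB)
4 GB → drive 2 (remaining 2 GB)
Final drives: [20,2,5,5] [22,4,4] [22] [20] [22] [22] [23] [23] [20].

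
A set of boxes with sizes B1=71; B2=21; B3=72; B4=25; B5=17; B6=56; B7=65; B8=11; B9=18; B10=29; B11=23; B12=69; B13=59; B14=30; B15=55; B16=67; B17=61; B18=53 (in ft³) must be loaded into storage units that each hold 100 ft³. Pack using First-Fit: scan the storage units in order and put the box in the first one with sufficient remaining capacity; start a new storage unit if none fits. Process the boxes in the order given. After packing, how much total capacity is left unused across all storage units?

298

Put B1 (71 ft³) in storage unit 1; 29 ft³ remain.
Put B2 (21 ft³) in storage unit 1; 8 ft³ remain.
Put B3 (72 ft³) in storage unit 2; 28 ft³ remain.
Put B4 (25 ft³) in storage unit 2; 3 ft³ remain.
Put B5 (17 ft³) in storage unit 3; 83 ft³ remain.
Put B6 (56 ft³) in storage unit 3; 27 ft³ remain.
Put B7 (65 ft³) in storage unit 4; 35 ft³ remain.
Put B8 (11 ft³) in storage unit 3; 16 ft³ remain.
Put B9 (18 ft³) in storage unit 4; 17 ft³ remain.
Put B10 (29 ft³) in storage unit 5; 71 ft³ remain.
Put B11 (23 ft³) in storage unit 5; 48 ft³ remain.
Put B12 (69 ft³) in storage unit 6; 31 ft³ remain.
Put B13 (59 ft³) in storage unit 7; 41 ft³ remain.
Put B14 (30 ft³) in storage unit 5; 18 ft³ remain.
Put B15 (55 ft³) in storage unit 8; 45 ft³ remain.
Put B16 (67 ft³) in storage unit 9; 33 ft³ remain.
Put B17 (61 ft³) in storage unit 10; 39 ft³ remain.
Put B18 (53 ft³) in storage unit 11; 47 ft³ remain.
11 storage units × 100 ft³ = 1100 ft³; used 802 ft³; unused 298 ft³.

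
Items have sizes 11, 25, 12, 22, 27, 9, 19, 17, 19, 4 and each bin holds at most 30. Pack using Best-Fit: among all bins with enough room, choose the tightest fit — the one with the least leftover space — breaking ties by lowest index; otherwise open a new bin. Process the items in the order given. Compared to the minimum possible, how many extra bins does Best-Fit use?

1

Best-Fit: [11,12] [25,4] [22] [27] [9,19] [17] [19] → 7 bins.
Total size 165; any packing needs at least ⌈165/30⌉ = 6 bins.
An optimal packing achieves that bound: [27] [25,4] [22] [19,11] [19,9] [17,12] → 6 bins.
Excess: 7 − 6 = 1.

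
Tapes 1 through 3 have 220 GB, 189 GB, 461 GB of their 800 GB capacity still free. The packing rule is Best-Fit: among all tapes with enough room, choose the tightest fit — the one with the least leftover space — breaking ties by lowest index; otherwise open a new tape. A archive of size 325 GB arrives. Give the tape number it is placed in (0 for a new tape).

3

Tapes with room: tape 3 (461 GB).
Tightest fit is tape 3 with 461 GB free.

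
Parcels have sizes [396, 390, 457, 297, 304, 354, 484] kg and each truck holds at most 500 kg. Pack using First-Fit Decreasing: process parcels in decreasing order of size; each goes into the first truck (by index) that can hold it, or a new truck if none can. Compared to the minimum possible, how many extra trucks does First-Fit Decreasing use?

First-Fit Decreasing: [484] [457] [396] [390] [354] [304] [297] → 7 trucks.
7 parcels exceed 250 kg (half the capacity), and no two of those can share a truck, so at least 7 trucks are needed.
So 7 is already optimal.

0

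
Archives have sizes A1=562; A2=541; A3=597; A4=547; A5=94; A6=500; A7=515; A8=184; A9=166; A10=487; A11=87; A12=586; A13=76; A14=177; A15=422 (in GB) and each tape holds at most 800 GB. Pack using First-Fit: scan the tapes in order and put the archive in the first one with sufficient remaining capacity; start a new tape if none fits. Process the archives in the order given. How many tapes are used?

9

Put A1 (562 GB) in tape 1; 238 GB remain.
Put A2 (541 GB) in tape 2; 259 GB remain.
Put A3 (597 GB) in tape 3; 203 GB remain.
Put A4 (547 GB) in tape 4; 253 GB remain.
Put A5 (94 GB) in tape 1; 144 GB remain.
Put A6 (500 GB) in tape 5; 300 GB remain.
Put A7 (515 GB) in tape 6; 285 GB remain.
Put A8 (184 GB) in tape 2; 75 GB remain.
Put A9 (166 GB) in tape 3; 37 GB remain.
Put A10 (487 GB) in tape 7; 313 GB remain.
Put A11 (87 GB) in tape 1; 57 GB remain.
Put A12 (586 GB) in tape 8; 214 GB remain.
Put A13 (76 GB) in tape 4; 177 GB remain.
Put A14 (177 GB) in tape 4; 0 GB remain.
Put A15 (422 GB) in tape 9; 378 GB remain.
Final tapes: [562,94,87] [541,184] [597,166] [547,76,177] [500] [515] [487] [586] [422].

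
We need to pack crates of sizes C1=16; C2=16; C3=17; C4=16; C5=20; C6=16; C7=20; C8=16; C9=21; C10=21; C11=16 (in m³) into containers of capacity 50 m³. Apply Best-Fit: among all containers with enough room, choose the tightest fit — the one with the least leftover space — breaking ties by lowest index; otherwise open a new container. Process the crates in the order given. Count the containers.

5 containers

C1 (16 m³) → container 1 (remaining 34 m³)
C2 (16 m³) → container 1 (remaining 18 m³)
C3 (17 m³) → container 1 (remaining 1 m³)
C4 (16 m³) → container 2 (remaining 34 m³)
C5 (20 m³) → container 2 (remaining 14 m³)
C6 (16 m³) → container 3 (remaining 34 m³)
C7 (20 m³) → container 3 (remaining 14 m³)
C8 (16 m³) → container 4 (remaining 34 m³)
C9 (21 m³) → container 4 (remaining 13 m³)
C10 (21 m³) → container 5 (remaining 29 m³)
C11 (16 m³) → container 5 (remaining 13 m³)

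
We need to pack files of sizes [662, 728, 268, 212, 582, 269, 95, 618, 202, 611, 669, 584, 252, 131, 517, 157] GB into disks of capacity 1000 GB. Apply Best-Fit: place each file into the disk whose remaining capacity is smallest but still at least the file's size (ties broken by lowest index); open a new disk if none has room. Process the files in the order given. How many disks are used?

662 GB → disk 1 (remaining 338 GB)
728 GB → disk 2 (remaining 272 GB)
268 GB → disk 2 (remaining 4 GB)
212 GB → disk 1 (remaining 126 GB)
582 GB → disk 3 (remaining 418 GB)
269 GB → disk 3 (remaining 149 GB)
95 GB → disk 1 (remaining 31 GB)
618 GB → disk 4 (remaining 382 GB)
202 GB → disk 4 (remaining 180 GB)
611 GB → disk 5 (remaining 389 GB)
669 GB → disk 6 (remaining 331 GB)
584 GB → disk 7 (remaining 416 GB)
252 GB → disk 6 (remaining 79 GB)
131 GB → disk 3 (remaining 18 GB)
517 GB → disk 8 (remaining 483 GB)
157 GB → disk 4 (remaining 23 GB)
Final disks: [662,212,95] [728,268] [582,269,131] [618,202,157] [611] [669,252] [584] [517].

8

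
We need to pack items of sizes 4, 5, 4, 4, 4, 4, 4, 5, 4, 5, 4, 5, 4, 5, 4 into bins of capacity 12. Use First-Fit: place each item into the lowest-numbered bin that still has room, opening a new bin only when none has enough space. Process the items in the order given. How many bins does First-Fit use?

4 → bin 1 (remaining 8)
5 → bin 1 (remaining 3)
4 → bin 2 (remaining 8)
4 → bin 2 (remaining 4)
4 → bin 2 (remaining 0)
4 → bin 3 (remaining 8)
4 → bin 3 (remaining 4)
5 → bin 4 (remaining 7)
4 → bin 3 (remaining 0)
5 → bin 4 (remaining 2)
4 → bin 5 (remaining 8)
5 → bin 5 (remaining 3)
4 → bin 6 (remaining 8)
5 → bin 6 (remaining 3)
4 → bin 7 (remaining 8)
Final bins: [4,5] [4,4,4] [4,4,4] [5,5] [4,5] [4,5] [4].

7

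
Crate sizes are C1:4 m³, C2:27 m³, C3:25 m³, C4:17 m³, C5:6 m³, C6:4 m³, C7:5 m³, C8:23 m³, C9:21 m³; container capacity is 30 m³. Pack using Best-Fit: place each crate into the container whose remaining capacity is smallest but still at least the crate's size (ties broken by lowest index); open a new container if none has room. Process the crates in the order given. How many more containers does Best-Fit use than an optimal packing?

Best-Fit: [4,25] [27] [17,6,4] [5,23] [21] → 5 containers.
Total size 132 m³; any packing needs at least ⌈132/30⌉ = 5 containers.
So 5 is already optimal.

0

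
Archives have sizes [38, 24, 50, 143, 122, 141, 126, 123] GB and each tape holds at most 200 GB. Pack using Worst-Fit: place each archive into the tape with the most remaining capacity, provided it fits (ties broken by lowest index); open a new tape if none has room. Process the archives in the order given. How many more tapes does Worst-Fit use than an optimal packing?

1

Worst-Fit: [38,24,50] [143] [122] [141] [126] [123] → 6 tapes.
5 archives exceed 100 GB (half the capacity), and no two of those can share a tape, so at least 5 tapes are needed.
An optimal packing achieves that bound: [143,50] [141,38] [126,24] [123] [122] → 5 tapes.
Excess: 6 − 5 = 1.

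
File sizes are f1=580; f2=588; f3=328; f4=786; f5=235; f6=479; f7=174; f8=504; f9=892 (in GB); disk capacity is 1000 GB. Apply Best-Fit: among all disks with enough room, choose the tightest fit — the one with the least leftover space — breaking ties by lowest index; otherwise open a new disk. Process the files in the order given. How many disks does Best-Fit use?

Put f1 (580 GB) in disk 1; 420 GB remain.
Put f2 (588 GB) in disk 2; 412 GB remain.
Put f3 (328 GB) in disk 2; 84 GB remain.
Put f4 (786 GB) in disk 3; 214 GB remain.
Put f5 (235 GB) in disk 1; 185 GB remain.
Put f6 (479 GB) in disk 4; 521 GB remain.
Put f7 (174 GB) in disk 1; 11 GB remain.
Put f8 (504 GB) in disk 4; 17 GB remain.
Put f9 (892 GB) in disk 5; 108 GB remain.

5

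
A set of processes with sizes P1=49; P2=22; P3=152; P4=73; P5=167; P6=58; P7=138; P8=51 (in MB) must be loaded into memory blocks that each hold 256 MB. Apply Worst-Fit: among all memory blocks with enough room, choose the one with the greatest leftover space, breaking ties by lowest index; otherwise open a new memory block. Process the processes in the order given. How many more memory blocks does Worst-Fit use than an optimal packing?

0

Worst-Fit: [49,22,152] [73,167] [58,138,51] → 3 memory blocks.
Total size 710 MB; any packing needs at least ⌈710/256⌉ = 3 memory blocks.
So 3 is already optimal.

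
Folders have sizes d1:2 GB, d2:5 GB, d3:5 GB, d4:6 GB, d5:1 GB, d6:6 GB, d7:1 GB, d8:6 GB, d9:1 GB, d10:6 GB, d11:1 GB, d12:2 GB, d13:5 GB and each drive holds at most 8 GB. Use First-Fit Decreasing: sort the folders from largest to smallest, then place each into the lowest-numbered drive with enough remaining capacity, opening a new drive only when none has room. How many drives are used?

Sorted descending: 6, 6, 6, 6, 5, 5, 5, 2, 2, 1, 1, 1, 1.
drive 1: place 6 GB, 2 GB left
drive 2: place 6 GB, 2 GB left
drive 3: place 6 GB, 2 GB left
drive 4: place 6 GB, 2 GB left
drive 5: place 5 GB, 3 GB left
drive 6: place 5 GB, 3 GB left
drive 7: place 5 GB, 3 GB left
drive 1: place 2 GB, 0 GB left
drive 2: place 2 GB, 0 GB left
drive 3: place 1 GB, 1 GB left
drive 3: place 1 GB, 0 GB left
drive 4: place 1 GB, 1 GB left
drive 4: place 1 GB, 0 GB left

7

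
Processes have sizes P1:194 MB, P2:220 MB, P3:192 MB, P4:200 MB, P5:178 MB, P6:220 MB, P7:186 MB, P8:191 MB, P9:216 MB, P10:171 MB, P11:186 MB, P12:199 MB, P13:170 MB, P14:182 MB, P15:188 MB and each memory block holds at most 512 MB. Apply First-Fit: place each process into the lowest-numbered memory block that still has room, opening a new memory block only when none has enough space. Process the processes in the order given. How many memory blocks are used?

Put P1 (194 MB) in memory block 1; 318 MB remain.
Put P2 (220 MB) in memory block 1; 98 MB remain.
Put P3 (192 MB) in memory block 2; 320 MB remain.
Put P4 (200 MB) in memory block 2; 120 MB remain.
Put P5 (178 MB) in memory block 3; 334 MB remain.
Put P6 (220 MB) in memory block 3; 114 MB remain.
Put P7 (186 MB) in memory block 4; 326 MB remain.
Put P8 (191 MB) in memory block 4; 135 MB remain.
Put P9 (216 MB) in memory block 5; 296 MB remain.
Put P10 (171 MB) in memory block 5; 125 MB remain.
Put P11 (186 MB) in memory block 6; 326 MB remain.
Put P12 (199 MB) in memory block 6; 127 MB remain.
Put P13 (170 MB) in memory block 7; 342 MB remain.
Put P14 (182 MB) in memory block 7; 160 MB remain.
Put P15 (188 MB) in memory block 8; 324 MB remain.

8 memory blocks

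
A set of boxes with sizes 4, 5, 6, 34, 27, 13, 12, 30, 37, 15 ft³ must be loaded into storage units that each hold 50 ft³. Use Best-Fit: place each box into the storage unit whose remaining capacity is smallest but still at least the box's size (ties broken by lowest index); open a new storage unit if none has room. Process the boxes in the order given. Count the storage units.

4 ft³ → storage unit 1 (remaining 46 ft³)
5 ft³ → storage unit 1 (remaining 41 ft³)
6 ft³ → storage unit 1 (remaining 35 ft³)
34 ft³ → storage unit 1 (remaining 1 ft³)
27 ft³ → storage unit 2 (remaining 23 ft³)
13 ft³ → storage unit 2 (remaining 10 ft³)
12 ft³ → storage unit 3 (remaining 38 ft³)
30 ft³ → storage unit 3 (remaining 8 ft³)
37 ft³ → storage unit 4 (remaining 13 ft³)
15 ft³ → storage unit 5 (remaining 35 ft³)
Final storage units: [4,5,6,34] [27,13] [12,30] [37] [15].

5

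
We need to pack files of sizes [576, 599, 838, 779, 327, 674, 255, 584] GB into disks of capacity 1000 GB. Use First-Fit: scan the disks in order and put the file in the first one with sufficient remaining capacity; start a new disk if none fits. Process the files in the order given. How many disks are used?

6 disks

Put 576 GB in disk 1; 424 GB remain.
Put 599 GB in disk 2; 401 GB remain.
Put 838 GB in disk 3; 162 GB remain.
Put 779 GB in disk 4; 221 GB remain.
Put 327 GB in disk 1; 97 GB remain.
Put 674 GB in disk 5; 326 GB remain.
Put 255 GB in disk 2; 146 GB remain.
Put 584 GB in disk 6; 416 GB remain.
Final disks: [576,327] [599,255] [838] [779] [674] [584].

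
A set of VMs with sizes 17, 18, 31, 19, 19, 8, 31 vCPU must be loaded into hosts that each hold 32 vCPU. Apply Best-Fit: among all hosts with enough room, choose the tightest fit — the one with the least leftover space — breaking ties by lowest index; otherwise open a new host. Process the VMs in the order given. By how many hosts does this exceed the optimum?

Best-Fit: [17] [18] [31] [19,8] [19] [31] → 6 hosts.
6 VMs exceed 16 vCPU (half the capacity), and no two of those can share a host, so at least 6 hosts are needed.
So 6 is already optimal.

0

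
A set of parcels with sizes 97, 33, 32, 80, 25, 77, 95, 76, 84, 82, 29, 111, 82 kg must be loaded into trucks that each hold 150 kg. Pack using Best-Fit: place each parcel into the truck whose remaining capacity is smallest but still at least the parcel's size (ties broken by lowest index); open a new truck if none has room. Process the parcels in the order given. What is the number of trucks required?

9

97 kg → truck 1 (remaining 53 kg)
33 kg → truck 1 (remaining 20 kg)
32 kg → truck 2 (remaining 118 kg)
80 kg → truck 2 (remaining 38 kg)
25 kg → truck 2 (remaining 13 kg)
77 kg → truck 3 (remaining 73 kg)
95 kg → truck 4 (remaining 55 kg)
76 kg → truck 5 (remaining 74 kg)
84 kg → truck 6 (remaining 66 kg)
82 kg → truck 7 (remaining 68 kg)
29 kg → truck 4 (remaining 26 kg)
111 kg → truck 8 (remaining 39 kg)
82 kg → truck 9 (remaining 68 kg)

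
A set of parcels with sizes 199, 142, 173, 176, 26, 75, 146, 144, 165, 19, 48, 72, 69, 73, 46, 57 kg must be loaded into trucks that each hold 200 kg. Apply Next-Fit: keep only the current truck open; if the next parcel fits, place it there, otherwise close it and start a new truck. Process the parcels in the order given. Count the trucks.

Put 199 kg in truck 1; 1 kg remain.
Put 142 kg in truck 2; 58 kg remain.
Put 173 kg in truck 3; 27 kg remain.
Put 176 kg in truck 4; 24 kg remain.
Put 26 kg in truck 5; 174 kg remain.
Put 75 kg in truck 5; 99 kg remain.
Put 146 kg in truck 6; 54 kg remain.
Put 144 kg in truck 7; 56 kg remain.
Put 165 kg in truck 8; 35 kg remain.
Put 19 kg in truck 8; 16 kg remain.
Put 48 kg in truck 9; 152 kg remain.
Put 72 kg in truck 9; 80 kg remain.
Put 69 kg in truck 9; 11 kg remain.
Put 73 kg in truck 10; 127 kg remain.
Put 46 kg in truck 10; 81 kg remain.
Put 57 kg in truck 10; 24 kg remain.
Final trucks: [199] [142] [173] [176] [26,75] [146] [144] [165,19] [48,72,69] [73,46,57].

10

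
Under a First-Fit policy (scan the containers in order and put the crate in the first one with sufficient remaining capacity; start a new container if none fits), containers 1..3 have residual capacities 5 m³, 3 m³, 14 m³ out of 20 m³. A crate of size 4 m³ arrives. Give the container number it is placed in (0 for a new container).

1

Containers with room: container 1 (5 m³), container 3 (14 m³).
The first with room is container 1.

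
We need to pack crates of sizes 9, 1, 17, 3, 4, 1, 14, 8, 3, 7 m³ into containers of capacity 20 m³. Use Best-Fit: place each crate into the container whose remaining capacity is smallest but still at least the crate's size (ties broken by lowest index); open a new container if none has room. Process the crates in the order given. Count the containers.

4

9 m³ → container 1 (remaining 11 m³)
1 m³ → container 1 (remaining 10 m³)
17 m³ → container 2 (remaining 3 m³)
3 m³ → container 2 (remaining 0 m³)
4 m³ → container 1 (remaining 6 m³)
1 m³ → container 1 (remaining 5 m³)
14 m³ → container 3 (remaining 6 m³)
8 m³ → container 4 (remaining 12 m³)
3 m³ → container 1 (remaining 2 m³)
7 m³ → container 4 (remaining 5 m³)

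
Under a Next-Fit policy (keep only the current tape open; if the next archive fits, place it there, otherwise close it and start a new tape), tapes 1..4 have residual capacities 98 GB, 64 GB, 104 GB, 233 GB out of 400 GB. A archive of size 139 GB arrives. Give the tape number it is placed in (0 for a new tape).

Next-Fit only looks at tape 4, which has 233 GB free.
139 GB fits there.

4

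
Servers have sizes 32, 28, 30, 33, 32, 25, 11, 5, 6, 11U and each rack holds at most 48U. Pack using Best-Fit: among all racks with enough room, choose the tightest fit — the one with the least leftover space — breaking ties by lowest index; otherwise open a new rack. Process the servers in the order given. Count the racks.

6 racks

Put 32U in rack 1; 16U remain.
Put 28U in rack 2; 20U remain.
Put 30U in rack 3; 18U remain.
Put 33U in rack 4; 15U remain.
Put 32U in rack 5; 16U remain.
Put 25U in rack 6; 23U remain.
Put 11U in rack 4; 4U remain.
Put 5U in rack 1; 11U remain.
Put 6U in rack 1; 5U remain.
Put 11U in rack 5; 5U remain.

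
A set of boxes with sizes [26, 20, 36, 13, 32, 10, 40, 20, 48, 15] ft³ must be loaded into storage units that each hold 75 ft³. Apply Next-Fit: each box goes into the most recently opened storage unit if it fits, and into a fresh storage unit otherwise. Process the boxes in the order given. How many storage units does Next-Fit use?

5

Put 26 ft³ in storage unit 1; 49 ft³ remain.
Put 20 ft³ in storage unit 1; 29 ft³ remain.
Put 36 ft³ in storage unit 2; 39 ft³ remain.
Put 13 ft³ in storage unit 2; 26 ft³ remain.
Put 32 ft³ in storage unit 3; 43 ft³ remain.
Put 10 ft³ in storage unit 3; 33 ft³ remain.
Put 40 ft³ in storage unit 4; 35 ft³ remain.
Put 20 ft³ in storage unit 4; 15 ft³ remain.
Put 48 ft³ in storage unit 5; 27 ft³ remain.
Put 15 ft³ in storage unit 5; 12 ft³ remain.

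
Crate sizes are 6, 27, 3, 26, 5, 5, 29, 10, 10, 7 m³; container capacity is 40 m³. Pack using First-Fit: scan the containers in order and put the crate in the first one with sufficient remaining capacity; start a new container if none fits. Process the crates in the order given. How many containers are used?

4 containers

container 1: place 6 m³, 34 m³ left
container 1: place 27 m³, 7 m³ left
container 1: place 3 m³, 4 m³ left
container 2: place 26 m³, 14 m³ left
container 2: place 5 m³, 9 m³ left
container 2: place 5 m³, 4 m³ left
container 3: place 29 m³, 11 m³ left
container 3: place 10 m³, 1 m³ left
container 4: place 10 m³, 30 m³ left
container 4: place 7 m³, 23 m³ left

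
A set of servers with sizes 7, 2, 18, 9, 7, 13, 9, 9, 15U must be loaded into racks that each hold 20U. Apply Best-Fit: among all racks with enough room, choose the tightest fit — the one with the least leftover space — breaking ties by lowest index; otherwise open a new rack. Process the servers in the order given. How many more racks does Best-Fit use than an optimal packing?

0

Best-Fit: [7,2,9] [18] [7,13] [9,9] [15] → 5 racks.
Total size 89U; any packing needs at least ⌈89/20⌉ = 5 racks.
So 5 is already optimal.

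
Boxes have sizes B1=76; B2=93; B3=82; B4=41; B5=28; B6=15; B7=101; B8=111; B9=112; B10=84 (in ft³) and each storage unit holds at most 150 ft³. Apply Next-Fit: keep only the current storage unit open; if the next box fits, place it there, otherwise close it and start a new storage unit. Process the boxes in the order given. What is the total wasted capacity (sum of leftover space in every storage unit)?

B1 (76 ft³) → storage unit 1 (remaining 74 ft³)
B2 (93 ft³) → storage unit 2 (remaining 57 ft³)
B3 (82 ft³) → storage unit 3 (remaining 68 ft³)
B4 (41 ft³) → storage unit 3 (remaining 27 ft³)
B5 (28 ft³) → storage unit 4 (remaining 122 ft³)
B6 (15 ft³) → storage unit 4 (remaining 107 ft³)
B7 (101 ft³) → storage unit 4 (remaining 6 ft³)
B8 (111 ft³) → storage unit 5 (remaining 39 ft³)
B9 (112 ft³) → storage unit 6 (remaining 38 ft³)
B10 (84 ft³) → storage unit 7 (remaining 66 ft³)
7 storage units × 150 ft³ = 1050 ft³; used 743 ft³; unused 307 ft³.

307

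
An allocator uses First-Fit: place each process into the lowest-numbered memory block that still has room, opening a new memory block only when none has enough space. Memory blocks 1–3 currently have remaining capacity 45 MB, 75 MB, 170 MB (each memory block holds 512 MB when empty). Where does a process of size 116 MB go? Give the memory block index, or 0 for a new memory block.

3

Memory blocks with room: memory block 3 (170 MB).
The first with room is memory block 3.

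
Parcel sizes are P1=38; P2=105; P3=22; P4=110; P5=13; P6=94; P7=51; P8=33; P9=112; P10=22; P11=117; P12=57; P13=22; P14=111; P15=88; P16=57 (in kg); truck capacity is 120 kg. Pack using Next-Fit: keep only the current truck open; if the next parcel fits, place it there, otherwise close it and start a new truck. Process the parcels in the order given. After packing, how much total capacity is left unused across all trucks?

508

truck 1: place P1 (38 kg), 82 kg left
truck 2: place P2 (105 kg), 15 kg left
truck 3: place P3 (22 kg), 98 kg left
truck 4: place P4 (110 kg), 10 kg left
truck 5: place P5 (13 kg), 107 kg left
truck 5: place P6 (94 kg), 13 kg left
truck 6: place P7 (51 kg), 69 kg left
truck 6: place P8 (33 kg), 36 kg left
truck 7: place P9 (112 kg), 8 kg left
truck 8: place P10 (22 kg), 98 kg left
truck 9: place P11 (117 kg), 3 kg left
truck 10: place P12 (57 kg), 63 kg left
truck 10: place P13 (22 kg), 41 kg left
truck 11: place P14 (111 kg), 9 kg left
truck 12: place P15 (88 kg), 32 kg left
truck 13: place P16 (57 kg), 63 kg left
13 trucks × 120 kg = 1560 kg; used 1052 kg; unused 508 kg.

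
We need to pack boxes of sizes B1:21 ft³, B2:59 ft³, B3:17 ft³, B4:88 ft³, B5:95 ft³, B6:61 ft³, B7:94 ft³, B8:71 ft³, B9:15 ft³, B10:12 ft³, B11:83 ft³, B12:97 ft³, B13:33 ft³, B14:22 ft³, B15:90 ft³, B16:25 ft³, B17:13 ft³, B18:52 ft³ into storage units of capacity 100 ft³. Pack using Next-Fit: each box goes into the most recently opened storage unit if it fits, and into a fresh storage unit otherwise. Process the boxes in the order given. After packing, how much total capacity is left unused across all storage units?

storage unit 1: place B1 (21 ft³), 79 ft³ left
storage unit 1: place B2 (59 ft³), 20 ft³ left
storage unit 1: place B3 (17 ft³), 3 ft³ left
storage unit 2: place B4 (88 ft³), 12 ft³ left
storage unit 3: place B5 (95 ft³), 5 ft³ left
storage unit 4: place B6 (61 ft³), 39 ft³ left
storage unit 5: place B7 (94 ft³), 6 ft³ left
storage unit 6: place B8 (71 ft³), 29 ft³ left
storage unit 6: place B9 (15 ft³), 14 ft³ left
storage unit 6: place B10 (12 ft³), 2 ft³ left
storage unit 7: place B11 (83 ft³), 17 ft³ left
storage unit 8: place B12 (97 ft³), 3 ft³ left
storage unit 9: place B13 (33 ft³), 67 ft³ left
storage unit 9: place B14 (22 ft³), 45 ft³ left
storage unit 10: place B15 (90 ft³), 10 ft³ left
storage unit 11: place B16 (25 ft³), 75 ft³ left
storage unit 11: place B17 (13 ft³), 62 ft³ left
storage unit 11: place B18 (52 ft³), 10 ft³ left
11 storage units × 100 ft³ = 1100 ft³; used 948 ft³; unused 152 ft³.

152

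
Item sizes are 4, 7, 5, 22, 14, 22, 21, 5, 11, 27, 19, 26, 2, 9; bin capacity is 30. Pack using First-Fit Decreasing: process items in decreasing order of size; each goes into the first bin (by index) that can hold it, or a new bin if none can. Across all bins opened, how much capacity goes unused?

16

Sorted descending: 27, 26, 22, 22, 21, 19, 14, 11, 9, 7, 5, 5, 4, 2.
bin 1: place 27, 3 left
bin 2: place 26, 4 left
bin 3: place 22, 8 left
bin 4: place 22, 8 left
bin 5: place 21, 9 left
bin 6: place 19, 11 left
bin 7: place 14, 16 left
bin 6: place 11, 0 left
bin 5: place 9, 0 left
bin 3: place 7, 1 left
bin 4: place 5, 3 left
bin 7: place 5, 11 left
bin 2: place 4, 0 left
bin 1: place 2, 1 left
7 bins × 30 = 210; used 194; unused 16.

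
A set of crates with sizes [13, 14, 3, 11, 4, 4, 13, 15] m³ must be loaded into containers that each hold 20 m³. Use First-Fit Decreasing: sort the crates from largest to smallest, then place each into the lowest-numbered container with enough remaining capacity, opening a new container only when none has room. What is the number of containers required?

5 containers

Sorted descending: 15, 14, 13, 13, 11, 4, 4, 3.
15 m³ → container 1 (remaining 5 m³)
14 m³ → container 2 (remaining 6 m³)
13 m³ → container 3 (remaining 7 m³)
13 m³ → container 4 (remaining 7 m³)
11 m³ → container 5 (remaining 9 m³)
4 m³ → container 1 (remaining 1 m³)
4 m³ → container 2 (remaining 2 m³)
3 m³ → container 3 (remaining 4 m³)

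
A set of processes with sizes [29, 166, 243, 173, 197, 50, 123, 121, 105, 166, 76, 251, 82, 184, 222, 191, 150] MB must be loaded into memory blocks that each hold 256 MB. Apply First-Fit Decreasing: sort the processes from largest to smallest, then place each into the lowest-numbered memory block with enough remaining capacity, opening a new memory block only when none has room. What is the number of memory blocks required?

11 memory blocks

Sorted descending: 251, 243, 222, 197, 191, 184, 173, 166, 166, 150, 123, 121, 105, 82, 76, 50, 29.
memory block 1: place 251 MB, 5 MB left
memory block 2: place 243 MB, 13 MB left
memory block 3: place 222 MB, 34 MB left
memory block 4: place 197 MB, 59 MB left
memory block 5: place 191 MB, 65 MB left
memory block 6: place 184 MB, 72 MB left
memory block 7: place 173 MB, 83 MB left
memory block 8: place 166 MB, 90 MB left
memory block 9: place 166 MB, 90 MB left
memory block 10: place 150 MB, 106 MB left
memory block 11: place 123 MB, 133 MB left
memory block 11: place 121 MB, 12 MB left
memory block 10: place 105 MB, 1 MB left
memory block 7: place 82 MB, 1 MB left
memory block 8: place 76 MB, 14 MB left
memory block 4: place 50 MB, 9 MB left
memory block 3: place 29 MB, 5 MB left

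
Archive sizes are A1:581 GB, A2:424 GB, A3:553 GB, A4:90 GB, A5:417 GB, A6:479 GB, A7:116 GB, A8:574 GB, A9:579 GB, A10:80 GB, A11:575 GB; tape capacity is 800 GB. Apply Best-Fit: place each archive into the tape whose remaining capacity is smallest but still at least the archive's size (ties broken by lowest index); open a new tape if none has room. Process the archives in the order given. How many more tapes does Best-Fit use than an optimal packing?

Best-Fit: [581,90,116] [424] [553] [417] [479] [574] [579,80] [575] → 8 tapes.
8 archives exceed 400 GB (half the capacity), and no two of those can share a tape, so at least 8 tapes are needed.
So 8 is already optimal.

0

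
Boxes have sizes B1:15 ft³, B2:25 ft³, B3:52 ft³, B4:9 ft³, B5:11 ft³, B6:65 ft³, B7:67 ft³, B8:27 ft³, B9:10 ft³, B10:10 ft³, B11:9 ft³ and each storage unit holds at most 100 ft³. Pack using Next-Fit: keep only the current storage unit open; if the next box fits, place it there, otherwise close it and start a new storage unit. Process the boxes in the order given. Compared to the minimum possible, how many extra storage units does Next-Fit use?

1

Next-Fit: [15,25,52] [9,11,65] [67,27] [10,10,9] → 4 storage units.
Total size 300 ft³; any packing needs at least ⌈300/100⌉ = 3 storage units.
An optimal packing achieves that bound: [67,15,9,9] [65,25,10] [52,27,11,10] → 3 storage units.
Excess: 4 − 3 = 1.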